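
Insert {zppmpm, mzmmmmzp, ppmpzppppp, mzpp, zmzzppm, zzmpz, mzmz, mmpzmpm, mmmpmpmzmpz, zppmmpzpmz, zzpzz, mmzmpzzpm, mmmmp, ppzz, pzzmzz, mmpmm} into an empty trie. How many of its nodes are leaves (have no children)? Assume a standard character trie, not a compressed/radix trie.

16

A leaf is a node with no children — equivalently, the end of a word that is not a proper prefix of any other stored word.
Those words: "mmmmp", "mmmpmpmzmpz", "mmpmm", "mmpzmpm", "mmzmpzzpm", "mzmmmmzp", "mzmz", "mzpp", "ppmpzppppp", "ppzz", "pzzmzz", "zmzzppm", "zppmmpzpmz", "zppmpm", "zzmpz", "zzpzz"
Leaf count: 16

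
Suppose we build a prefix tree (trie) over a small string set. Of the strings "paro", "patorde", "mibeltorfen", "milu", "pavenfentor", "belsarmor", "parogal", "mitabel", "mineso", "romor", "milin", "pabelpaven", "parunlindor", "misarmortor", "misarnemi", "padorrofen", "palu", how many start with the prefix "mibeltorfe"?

Walk to "mibeltorfe"; the words in its subtree are exactly those with that prefix.
Words under "mibeltorfe": mibeltorfen
Count: 1

1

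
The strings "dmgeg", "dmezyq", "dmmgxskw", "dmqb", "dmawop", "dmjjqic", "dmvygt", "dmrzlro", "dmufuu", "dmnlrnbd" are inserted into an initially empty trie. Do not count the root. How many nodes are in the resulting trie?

Insert word by word; a character creates a node only if that edge doesn't already exist:
  "dmgeg" → 5 new (d, m, g, e, g)
  "dmezyq" → prefix "dm" already present; 4 new (e, z, y, q)
  "dmmgxskw" → prefix "dm" already present; 6 new (m, g, x, s, k, w)
  "dmqb" → prefix "dm" already present; 2 new (q, b)
  "dmawop" → prefix "dm" already present; 4 new (a, w, o, p)
  "dmjjqic" → prefix "dm" already present; 5 new (j, j, q, i, c)
  "dmvygt" → prefix "dm" already present; 4 new (v, y, g, t)
  "dmrzlro" → prefix "dm" already present; 5 new (r, z, l, r, o)
  "dmufuu" → prefix "dm" already present; 4 new (u, f, u, u)
  "dmnlrnbd" → prefix "dm" already present; 6 new (n, l, r, n, b, d)
Total nodes = 5 + 4 + 6 + 2 + 4 + 5 + 4 + 5 + 4 + 6 = 45

45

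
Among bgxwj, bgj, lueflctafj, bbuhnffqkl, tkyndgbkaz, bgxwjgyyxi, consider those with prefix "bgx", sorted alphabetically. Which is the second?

Words with prefix "bgx", in lexicographic order: "bgxwj", "bgxwjgyyxi"
Position 2: bgxwjgyyxi

bgxwjgyyxi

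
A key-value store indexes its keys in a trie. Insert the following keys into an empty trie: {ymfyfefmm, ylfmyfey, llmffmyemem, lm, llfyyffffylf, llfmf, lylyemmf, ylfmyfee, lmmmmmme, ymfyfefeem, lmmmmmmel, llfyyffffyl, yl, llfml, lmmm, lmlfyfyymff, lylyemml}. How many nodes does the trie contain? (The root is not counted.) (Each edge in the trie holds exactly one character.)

69

Insert word by word; a character creates a node only if that edge doesn't already exist:
  "ymfyfefmm" → 9 new (y, m, f, y, f, e, f, m, m)
  "ylfmyfey" → prefix "y" already present; 7 new (l, f, m, y, f, e, y)
  "llmffmyemem" → 11 new (l, l, m, f, f, m, y, e, m, e, m)
  "lm" → prefix "l" already present; 1 new (m)
  "llfyyffffylf" → prefix "ll" already present; 10 new (f, y, y, f, f, f, f, y, l, f)
  "llfmf" → prefix "llf" already present; 2 new (m, f)
  "lylyemmf" → prefix "l" already present; 7 new (y, l, y, e, m, m, f)
  "ylfmyfee" → prefix "ylfmyfe" already present; 1 new (e)
  "lmmmmmme" → prefix "lm" already present; 6 new (m, m, m, m, m, e)
  "ymfyfefeem" → prefix "ymfyfef" already present; 3 new (e, e, m)
  "lmmmmmmel" → prefix "lmmmmmme" already present; 1 new (l)
  "llfyyffffyl" → prefix "llfyyffffyl" already present; 0 new (none)
  "yl" → prefix "yl" already present; 0 new (none)
  "llfml" → prefix "llfm" already present; 1 new (l)
  "lmmm" → prefix "lmmm" already present; 0 new (none)
  "lmlfyfyymff" → prefix "lm" already present; 9 new (l, f, y, f, y, y, m, f, f)
  "lylyemml" → prefix "lylyemm" already present; 1 new (l)
Total nodes = 9 + 7 + 11 + 1 + 10 + 2 + 7 + 1 + 6 + 3 + 1 + 0 + 0 + 1 + 0 + 9 + 1 = 69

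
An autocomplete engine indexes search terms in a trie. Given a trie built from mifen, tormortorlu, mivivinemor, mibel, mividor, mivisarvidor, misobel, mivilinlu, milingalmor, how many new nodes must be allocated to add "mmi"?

2

Walking "mmi" from the root, the first 1 characters ("m") follow existing edges; "m" is the first miss.
New nodes needed: |"mmi"| − 1 = 3 − 1 = 2.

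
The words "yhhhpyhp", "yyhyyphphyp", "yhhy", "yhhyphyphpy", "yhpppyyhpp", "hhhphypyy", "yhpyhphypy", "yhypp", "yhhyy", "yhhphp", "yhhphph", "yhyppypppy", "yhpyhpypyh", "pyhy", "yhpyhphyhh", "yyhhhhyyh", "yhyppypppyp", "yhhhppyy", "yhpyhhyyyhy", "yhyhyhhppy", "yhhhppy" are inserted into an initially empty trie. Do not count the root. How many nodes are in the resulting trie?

96

Count nodes per top-level branch (shared prefixes stored once):
  'h'-branch (hhhphypyy): 9 nodes
  'p'-branch (pyhy): 4 nodes
  'y'-branch (yhhhppy, yhhhppyy, yhhhpyhp, yhhphp, yhhphph, yhhy, yhhyphyphpy, yhhyy, yhpppyyhpp, yhpyhhyyyhy, yhpyhphyhh, yhpyhphypy, yhpyhpypyh, yhyhyhhppy, yhypp, yhyppypppy, yhyppypppyp, yyhhhhyyh, yyhyyphphyp): 83 nodes
Sum: 96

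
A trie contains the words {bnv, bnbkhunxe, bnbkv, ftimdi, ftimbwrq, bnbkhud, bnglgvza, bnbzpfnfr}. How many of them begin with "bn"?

6

Walk to "bn"; the words in its subtree are exactly those with that prefix.
Words under "bn": bnbkhud, bnbkhunxe, bnbkv, bnbzpfnfr, bnglgvza, bnv
Count: 6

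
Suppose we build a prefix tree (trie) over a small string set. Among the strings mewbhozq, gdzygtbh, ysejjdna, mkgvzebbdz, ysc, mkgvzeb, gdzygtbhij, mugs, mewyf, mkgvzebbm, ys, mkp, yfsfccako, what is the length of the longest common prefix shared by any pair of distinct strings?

Equivalently: take the maximum, over all pairs, of their longest common prefix length.
"gdzygtbh" and "gdzygtbhij" agree on "gdzygtbh" (8 characters) before diverging; nothing deeper is shared.
Longest shared-prefix length: 8

8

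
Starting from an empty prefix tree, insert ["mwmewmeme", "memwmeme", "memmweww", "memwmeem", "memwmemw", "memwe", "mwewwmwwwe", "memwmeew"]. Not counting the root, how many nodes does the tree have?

34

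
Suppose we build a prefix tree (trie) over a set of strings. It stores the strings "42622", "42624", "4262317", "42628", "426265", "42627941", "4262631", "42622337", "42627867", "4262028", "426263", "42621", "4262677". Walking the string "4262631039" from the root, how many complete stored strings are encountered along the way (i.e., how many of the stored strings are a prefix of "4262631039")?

Walk "4262631039" from the root; an end-of-word marker is hit whenever a stored word is a prefix of "4262631039".
Prefixes of the query that are stored words: "426263", "4262631"
Count: 2

2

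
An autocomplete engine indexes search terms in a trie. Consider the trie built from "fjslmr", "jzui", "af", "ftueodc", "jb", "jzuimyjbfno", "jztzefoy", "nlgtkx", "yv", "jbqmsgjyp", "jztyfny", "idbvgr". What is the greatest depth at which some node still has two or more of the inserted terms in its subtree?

4

The deepest shared node is where two words last agree before diverging.
"jzui" and "jzuimyjbfno" agree on "jzui" (4 characters) before diverging; nothing deeper is shared.
Longest shared-prefix length: 4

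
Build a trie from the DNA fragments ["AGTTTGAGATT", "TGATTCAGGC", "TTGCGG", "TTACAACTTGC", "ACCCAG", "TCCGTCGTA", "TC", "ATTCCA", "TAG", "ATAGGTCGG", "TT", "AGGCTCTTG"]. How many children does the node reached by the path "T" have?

The children of the "T" node are the distinct next characters among strings starting with "T".
Characters that immediately follow "T" among the stored strings: {A, C, G, T}.
That node has 4 child edges.

4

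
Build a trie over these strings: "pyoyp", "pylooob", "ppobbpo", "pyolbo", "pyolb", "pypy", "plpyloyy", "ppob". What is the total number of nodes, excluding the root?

28

Trace insertions, counting only characters that open a new branch:
  "pyoyp" → 5 new (p, y, o, y, p)
  "pylooob" → prefix "py" already present; 5 new (l, o, o, o, b)
  "ppobbpo" → prefix "p" already present; 6 new (p, o, b, b, p, o)
  "pyolbo" → prefix "pyo" already present; 3 new (l, b, o)
  "pyolb" → prefix "pyolb" already present; 0 new (none)
  "pypy" → prefix "py" already present; 2 new (p, y)
  "plpyloyy" → prefix "p" already present; 7 new (l, p, y, l, o, y, y)
  "ppob" → prefix "ppob" already present; 0 new (none)
Total nodes = 5 + 5 + 6 + 3 + 0 + 2 + 7 + 0 = 28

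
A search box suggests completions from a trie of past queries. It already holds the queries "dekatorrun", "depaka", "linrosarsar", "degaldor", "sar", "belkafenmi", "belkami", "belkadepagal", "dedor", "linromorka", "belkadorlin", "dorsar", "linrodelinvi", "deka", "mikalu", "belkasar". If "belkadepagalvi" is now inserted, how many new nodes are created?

2

The longest prefix of "belkadepagalvi" already in the trie is "belkadepagal" (length 12).
New nodes needed: |"belkadepagalvi"| − 12 = 14 − 12 = 2.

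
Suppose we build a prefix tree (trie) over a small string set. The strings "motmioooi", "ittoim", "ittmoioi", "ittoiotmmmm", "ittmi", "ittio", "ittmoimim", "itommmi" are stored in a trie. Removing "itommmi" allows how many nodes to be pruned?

A node on "itommmi"'s path can go only if nothing else ends at it or branches off below it.
The suffix "ommmi" (5 nodes) is used only by "itommmi"; the node for "it" still has the child "t", so pruning stops there.
Nodes removed: 5

5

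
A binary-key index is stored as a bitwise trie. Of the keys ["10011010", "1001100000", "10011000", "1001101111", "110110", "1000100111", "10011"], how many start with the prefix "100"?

Traverse to the node for "100", then collect every word in that subtree.
Matches: "1000100111", "10011", "10011000", "1001100000", "10011010", "1001101111"
Count: 6

6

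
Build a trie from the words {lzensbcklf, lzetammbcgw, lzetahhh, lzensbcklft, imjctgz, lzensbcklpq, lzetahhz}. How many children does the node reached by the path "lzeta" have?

Follow the path "lzeta" to its node, then look at its outgoing edges.
Distinct next characters after "lzeta": h, m.
That node has 2 child edges.

2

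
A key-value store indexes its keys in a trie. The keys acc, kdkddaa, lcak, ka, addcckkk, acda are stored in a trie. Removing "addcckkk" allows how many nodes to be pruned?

7

A node on "addcckkk"'s path can go only if nothing else ends at it or branches off below it.
The suffix "ddcckkk" (7 nodes) is used only by "addcckkk"; the node for "a" still has the child "c", so pruning stops there.
Nodes removed: 7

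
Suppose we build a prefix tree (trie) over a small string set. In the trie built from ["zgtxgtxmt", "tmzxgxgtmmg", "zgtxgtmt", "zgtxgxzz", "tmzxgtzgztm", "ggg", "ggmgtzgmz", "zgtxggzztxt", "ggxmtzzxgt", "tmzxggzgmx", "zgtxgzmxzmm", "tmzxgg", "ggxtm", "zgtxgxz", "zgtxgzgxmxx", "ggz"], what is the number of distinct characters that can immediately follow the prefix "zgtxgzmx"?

1

Walk "zgtxgzmx" from the root, arriving at one node.
Characters that immediately follow "zgtxgzmx" among the stored strings: {z}.
That node has 1 child edge.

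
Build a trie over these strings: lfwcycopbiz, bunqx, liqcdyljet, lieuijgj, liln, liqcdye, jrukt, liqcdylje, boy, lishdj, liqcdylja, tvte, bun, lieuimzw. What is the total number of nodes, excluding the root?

Insert word by word; a character creates a node only if that edge doesn't already exist:
  "lfwcycopbiz" → 11 new (l, f, w, c, y, c, o, p, b, i, z)
  "bunqx" → 5 new (b, u, n, q, x)
  "liqcdyljet" → prefix "l" already present; 9 new (i, q, c, d, y, l, j, e, t)
  "lieuijgj" → prefix "li" already present; 6 new (e, u, i, j, g, j)
  "liln" → prefix "li" already present; 2 new (l, n)
  "liqcdye" → prefix "liqcdy" already present; 1 new (e)
  "jrukt" → 5 new (j, r, u, k, t)
  "liqcdylje" → prefix "liqcdylje" already present; 0 new (none)
  "boy" → prefix "b" already present; 2 new (o, y)
  "lishdj" → prefix "li" already present; 4 new (s, h, d, j)
  "liqcdylja" → prefix "liqcdylj" already present; 1 new (a)
  "tvte" → 4 new (t, v, t, e)
  "bun" → prefix "bun" already present; 0 new (none)
  "lieuimzw" → prefix "lieui" already present; 3 new (m, z, w)
Total nodes = 11 + 5 + 9 + 6 + 2 + 1 + 5 + 0 + 2 + 4 + 1 + 4 + 0 + 3 = 53

53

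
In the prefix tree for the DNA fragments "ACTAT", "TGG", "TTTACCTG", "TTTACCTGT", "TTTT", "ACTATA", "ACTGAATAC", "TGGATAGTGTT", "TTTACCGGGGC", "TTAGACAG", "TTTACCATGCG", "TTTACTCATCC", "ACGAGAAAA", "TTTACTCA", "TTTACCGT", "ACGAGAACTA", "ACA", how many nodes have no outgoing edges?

A leaf is a node with no children — equivalently, the end of a word that is not a proper prefix of any other stored word.
Those words: "ACA", "ACGAGAAAA", "ACGAGAACTA", "ACTATA", "ACTGAATAC", "TGGATAGTGTT", "TTAGACAG", "TTTACCATGCG", "TTTACCGGGGC", "TTTACCGT", "TTTACCTGT", "TTTACTCATCC", "TTTT"
Leaf count: 13

13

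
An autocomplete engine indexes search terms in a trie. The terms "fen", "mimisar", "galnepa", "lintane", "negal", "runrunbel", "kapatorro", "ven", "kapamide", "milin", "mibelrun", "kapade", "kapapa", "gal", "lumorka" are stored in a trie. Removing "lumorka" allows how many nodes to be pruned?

A node on "lumorka"'s path can go only if nothing else ends at it or branches off below it.
The suffix "umorka" (6 nodes) is used only by "lumorka"; the node for "l" still has the child "i", so pruning stops there.
Nodes removed: 6

6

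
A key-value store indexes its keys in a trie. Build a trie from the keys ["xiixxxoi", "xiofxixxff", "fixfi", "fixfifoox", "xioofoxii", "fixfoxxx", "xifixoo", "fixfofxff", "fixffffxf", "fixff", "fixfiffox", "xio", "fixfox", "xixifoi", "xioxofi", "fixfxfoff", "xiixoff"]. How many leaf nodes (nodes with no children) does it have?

13

Leaves are exactly the stored words that no other stored word extends.
Those words: "fixffffxf", "fixfiffox", "fixfifoox", "fixfofxff", "fixfoxxx", "fixfxfoff", "xifixoo", "xiixoff", "xiixxxoi", "xiofxixxff", "xioofoxii", "xioxofi", "xixifoi"
Leaf count: 13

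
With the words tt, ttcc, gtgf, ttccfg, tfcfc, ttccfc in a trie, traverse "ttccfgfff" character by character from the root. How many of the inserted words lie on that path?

Check each prefix of "ttccfgfff" against the stored set — each match is an end-marker on the path.
Prefixes of the query that are stored words: "tt", "ttcc", "ttccfg"
Count: 3

3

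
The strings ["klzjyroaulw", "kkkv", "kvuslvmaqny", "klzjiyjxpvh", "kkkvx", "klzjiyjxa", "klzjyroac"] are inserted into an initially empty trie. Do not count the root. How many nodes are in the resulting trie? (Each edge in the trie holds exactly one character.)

Trace insertions, counting only characters that open a new branch:
  "klzjyroaulw" → 11 new (k, l, z, j, y, r, o, a, u, l, w)
  "kkkv" → prefix "k" already present; 3 new (k, k, v)
  "kvuslvmaqny" → prefix "k" already present; 10 new (v, u, s, l, v, m, a, q, n, y)
  "klzjiyjxpvh" → prefix "klzj" already present; 7 new (i, y, j, x, p, v, h)
  "kkkvx" → prefix "kkkv" already present; 1 new (x)
  "klzjiyjxa" → prefix "klzjiyjx" already present; 1 new (a)
  "klzjyroac" → prefix "klzjyroa" already present; 1 new (c)
Total nodes = 11 + 3 + 10 + 7 + 1 + 1 + 1 = 34

34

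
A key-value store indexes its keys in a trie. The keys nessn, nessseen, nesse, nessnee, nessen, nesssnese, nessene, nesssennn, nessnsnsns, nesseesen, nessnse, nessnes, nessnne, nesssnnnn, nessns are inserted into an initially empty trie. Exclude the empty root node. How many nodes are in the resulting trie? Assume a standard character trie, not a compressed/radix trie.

37

Insert word by word; a character creates a node only if that edge doesn't already exist:
  "nessn" → 5 new (n, e, s, s, n)
  "nessseen" → prefix "ness" already present; 4 new (s, e, e, n)
  "nesse" → prefix "ness" already present; 1 new (e)
  "nessnee" → prefix "nessn" already present; 2 new (e, e)
  "nessen" → prefix "nesse" already present; 1 new (n)
  "nesssnese" → prefix "nesss" already present; 4 new (n, e, s, e)
  "nessene" → prefix "nessen" already present; 1 new (e)
  "nesssennn" → prefix "nessse" already present; 3 new (n, n, n)
  "nessnsnsns" → prefix "nessn" already present; 5 new (s, n, s, n, s)
  "nesseesen" → prefix "nesse" already present; 4 new (e, s, e, n)
  "nessnse" → prefix "nessns" already present; 1 new (e)
  "nessnes" → prefix "nessne" already present; 1 new (s)
  "nessnne" → prefix "nessn" already present; 2 new (n, e)
  "nesssnnnn" → prefix "nesssn" already present; 3 new (n, n, n)
  "nessns" → prefix "nessns" already present; 0 new (none)
Total nodes = 5 + 4 + 1 + 2 + 1 + 4 + 1 + 3 + 5 + 4 + 1 + 1 + 2 + 3 + 0 = 37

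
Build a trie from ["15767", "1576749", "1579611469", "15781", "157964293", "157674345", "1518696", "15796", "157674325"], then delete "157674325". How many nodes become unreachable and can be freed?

2

Walk "157674325" from the leaf back toward the root, removing each node that no remaining word uses.
The suffix "25" (2 nodes) is used only by "157674325"; the node for "1576743" still has the child "4", so pruning stops there.
Nodes removed: 2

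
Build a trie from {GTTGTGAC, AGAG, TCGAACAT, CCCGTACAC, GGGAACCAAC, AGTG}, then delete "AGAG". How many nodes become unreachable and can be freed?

A node on "AGAG"'s path can go only if nothing else ends at it or branches off below it.
The suffix "AG" (2 nodes) is used only by "AGAG"; the node for "AG" still has the child "T", so pruning stops there.
Nodes removed: 2

2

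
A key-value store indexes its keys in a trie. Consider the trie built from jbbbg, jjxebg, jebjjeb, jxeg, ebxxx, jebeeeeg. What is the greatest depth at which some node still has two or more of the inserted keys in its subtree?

The deepest shared node is where two words last agree before diverging.
e.g. "jebeeeeg" and "jebjjeb" share the prefix "jeb" of length 3; no pair shares a longer one.
Longest shared-prefix length: 3

3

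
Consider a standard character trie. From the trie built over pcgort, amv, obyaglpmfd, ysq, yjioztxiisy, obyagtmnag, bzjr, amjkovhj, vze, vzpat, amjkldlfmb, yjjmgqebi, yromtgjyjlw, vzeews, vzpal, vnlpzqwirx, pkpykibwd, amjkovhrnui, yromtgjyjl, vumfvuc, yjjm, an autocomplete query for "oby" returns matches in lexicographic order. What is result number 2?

Filter for "oby…" and sort: "obyaglpmfd", "obyagtmnag"
Position 2: obyagtmnag

obyagtmnag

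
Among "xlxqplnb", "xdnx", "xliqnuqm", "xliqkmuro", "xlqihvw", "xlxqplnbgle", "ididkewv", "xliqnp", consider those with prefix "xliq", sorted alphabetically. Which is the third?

Words with prefix "xliq", in lexicographic order: "xliqkmuro", "xliqnp", "xliqnuqm"
Position 3: xliqnuqm

xliqnuqm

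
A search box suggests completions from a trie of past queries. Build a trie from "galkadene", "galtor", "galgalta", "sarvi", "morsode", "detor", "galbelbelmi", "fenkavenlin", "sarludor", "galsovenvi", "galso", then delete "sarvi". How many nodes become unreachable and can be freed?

After clearing the end-marker at "sarvi", prune upward until reaching a node still needed by another word.
The suffix "vi" (2 nodes) is used only by "sarvi"; the node for "sar" still has the child "l", so pruning stops there.
Nodes removed: 2

2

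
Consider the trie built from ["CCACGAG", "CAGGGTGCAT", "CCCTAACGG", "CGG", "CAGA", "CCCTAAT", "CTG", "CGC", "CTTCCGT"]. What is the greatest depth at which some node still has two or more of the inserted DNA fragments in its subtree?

Equivalently: take the maximum, over all pairs, of their longest common prefix length.
"CCCTAACGG" and "CCCTAAT" agree on "CCCTAA" (6 characters) before diverging; nothing deeper is shared.
Longest shared-prefix length: 6

6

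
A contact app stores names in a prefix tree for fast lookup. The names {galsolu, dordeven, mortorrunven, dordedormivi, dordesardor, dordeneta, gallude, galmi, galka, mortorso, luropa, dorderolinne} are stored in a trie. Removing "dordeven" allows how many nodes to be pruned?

A node on "dordeven"'s path can go only if nothing else ends at it or branches off below it.
The suffix "ven" (3 nodes) is used only by "dordeven"; the node for "dorde" still has the child "d", so pruning stops there.
Nodes removed: 3

3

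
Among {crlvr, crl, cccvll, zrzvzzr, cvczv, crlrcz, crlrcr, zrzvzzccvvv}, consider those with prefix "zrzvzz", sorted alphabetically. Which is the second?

DFS of the "zrzvzz" subtree visits, in order: "zrzvzzccvvv", "zrzvzzr"
The 2nd is zrzvzzr.

zrzvzzr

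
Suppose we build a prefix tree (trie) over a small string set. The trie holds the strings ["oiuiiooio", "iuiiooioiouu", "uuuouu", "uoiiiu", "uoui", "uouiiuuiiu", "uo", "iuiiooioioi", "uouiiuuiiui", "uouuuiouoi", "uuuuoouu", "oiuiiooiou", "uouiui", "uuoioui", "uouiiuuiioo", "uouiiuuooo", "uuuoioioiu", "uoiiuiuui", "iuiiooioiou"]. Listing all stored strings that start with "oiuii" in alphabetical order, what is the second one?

oiuiiooiou

Filter for "oiuii…" and sort: "oiuiiooio", "oiuiiooiou"
Position 2: oiuiiooiou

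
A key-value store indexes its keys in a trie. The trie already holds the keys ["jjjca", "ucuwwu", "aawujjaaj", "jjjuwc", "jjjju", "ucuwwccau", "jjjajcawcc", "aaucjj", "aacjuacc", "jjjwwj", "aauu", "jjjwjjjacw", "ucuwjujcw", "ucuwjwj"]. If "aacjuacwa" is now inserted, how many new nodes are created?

The longest prefix of "aacjuacwa" already in the trie is "aacjuac" (length 7).
Each of the 2 remaining characters creates one node.

2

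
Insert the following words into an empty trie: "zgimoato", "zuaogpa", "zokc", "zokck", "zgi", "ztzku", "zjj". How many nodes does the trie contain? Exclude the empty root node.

24

Trie structure (* marks end of a word):
(root)
└─ z
   ├─ g
   │  └─ i *
   │     └─ m
   │        └─ o
   │           └─ a
   │              └─ t
   │                 └─ o *
   ├─ j
   │  └─ j *
   ├─ o
   │  └─ k
   │     └─ c *
   │        └─ k *
   ├─ t
   │  └─ z
   │     └─ k
   │        └─ u *
   └─ u
      └─ a
         └─ o
            └─ g
               └─ p
                  └─ a *
Counting every labelled node above: 24.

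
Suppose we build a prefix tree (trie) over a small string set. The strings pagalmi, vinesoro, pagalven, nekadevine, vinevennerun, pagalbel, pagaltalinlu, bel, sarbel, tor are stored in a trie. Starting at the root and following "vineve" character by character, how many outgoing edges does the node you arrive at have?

1

The children of the "vineve" node are the distinct next characters among strings starting with "vineve".
Distinct next characters after "vineve": n.
That node has 1 child edge.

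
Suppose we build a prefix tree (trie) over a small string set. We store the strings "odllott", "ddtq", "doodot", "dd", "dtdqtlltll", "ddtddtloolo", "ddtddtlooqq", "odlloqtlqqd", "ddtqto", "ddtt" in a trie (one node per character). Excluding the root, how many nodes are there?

44

Insert word by word; a character creates a node only if that edge doesn't already exist:
  "odllott" → 7 new (o, d, l, l, o, t, t)
  "ddtq" → 4 new (d, d, t, q)
  "doodot" → prefix "d" already present; 5 new (o, o, d, o, t)
  "dd" → prefix "dd" already present; 0 new (none)
  "dtdqtlltll" → prefix "d" already present; 9 new (t, d, q, t, l, l, t, l, l)
  "ddtddtloolo" → prefix "ddt" already present; 8 new (d, d, t, l, o, o, l, o)
  "ddtddtlooqq" → prefix "ddtddtloo" already present; 2 new (q, q)
  "odlloqtlqqd" → prefix "odllo" already present; 6 new (q, t, l, q, q, d)
  "ddtqto" → prefix "ddtq" already present; 2 new (t, o)
  "ddtt" → prefix "ddt" already present; 1 new (t)
Total nodes = 7 + 4 + 5 + 0 + 9 + 8 + 2 + 6 + 2 + 1 = 44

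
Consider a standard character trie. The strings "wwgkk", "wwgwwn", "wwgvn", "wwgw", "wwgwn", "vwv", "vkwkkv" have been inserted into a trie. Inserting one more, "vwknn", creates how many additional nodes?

Walking "vwknn" from the root, the first 2 characters ("vw") follow existing edges; "k" is the first miss.
New nodes needed: |"vwknn"| − 2 = 5 − 2 = 3.

3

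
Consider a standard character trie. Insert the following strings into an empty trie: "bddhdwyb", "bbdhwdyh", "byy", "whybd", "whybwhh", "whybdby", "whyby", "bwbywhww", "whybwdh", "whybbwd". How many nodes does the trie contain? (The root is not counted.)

40

Insert word by word; a character creates a node only if that edge doesn't already exist:
  "bddhdwyb" → 8 new (b, d, d, h, d, w, y, b)
  "bbdhwdyh" → prefix "b" already present; 7 new (b, d, h, w, d, y, h)
  "byy" → prefix "b" already present; 2 new (y, y)
  "whybd" → 5 new (w, h, y, b, d)
  "whybwhh" → prefix "whyb" already present; 3 new (w, h, h)
  "whybdby" → prefix "whybd" already present; 2 new (b, y)
  "whyby" → prefix "whyb" already present; 1 new (y)
  "bwbywhww" → prefix "b" already present; 7 new (w, b, y, w, h, w, w)
  "whybwdh" → prefix "whybw" already present; 2 new (d, h)
  "whybbwd" → prefix "whyb" already present; 3 new (b, w, d)
Total nodes = 8 + 7 + 2 + 5 + 3 + 2 + 1 + 7 + 2 + 3 = 40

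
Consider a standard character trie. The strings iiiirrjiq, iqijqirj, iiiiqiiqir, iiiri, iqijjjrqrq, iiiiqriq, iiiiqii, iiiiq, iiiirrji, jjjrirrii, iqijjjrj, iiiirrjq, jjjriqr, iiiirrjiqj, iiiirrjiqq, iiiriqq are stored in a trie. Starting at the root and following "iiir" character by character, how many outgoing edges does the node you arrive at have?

1

The children of the "iiir" node are the distinct next characters among strings starting with "iiir".
Characters that immediately follow "iiir" among the stored strings: {i}.
That node has 1 child edge.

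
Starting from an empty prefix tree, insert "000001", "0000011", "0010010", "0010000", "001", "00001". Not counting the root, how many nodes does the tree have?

15

Trace insertions, counting only characters that open a new branch:
  "000001" → 6 new (0, 0, 0, 0, 0, 1)
  "0000011" → prefix "000001" already present; 1 new (1)
  "0010010" → prefix "00" already present; 5 new (1, 0, 0, 1, 0)
  "0010000" → prefix "00100" already present; 2 new (0, 0)
  "001" → prefix "001" already present; 0 new (none)
  "00001" → prefix "0000" already present; 1 new (1)
Total nodes = 6 + 1 + 5 + 2 + 0 + 1 = 15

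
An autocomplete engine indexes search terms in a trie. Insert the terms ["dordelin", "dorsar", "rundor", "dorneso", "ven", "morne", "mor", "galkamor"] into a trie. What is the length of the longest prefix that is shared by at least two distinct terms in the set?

The deepest shared node is where two words last agree before diverging.
e.g. "dordelin" and "dorneso" share the prefix "dor" of length 3; no pair shares a longer one.
Longest shared-prefix length: 3

3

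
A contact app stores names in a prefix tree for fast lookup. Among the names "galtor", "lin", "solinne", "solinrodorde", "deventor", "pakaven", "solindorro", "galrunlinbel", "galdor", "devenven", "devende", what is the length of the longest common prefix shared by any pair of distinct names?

5

Look for the deepest trie node that still has at least two words in its subtree.
e.g. "devende" and "deventor" share the prefix "deven" of length 5; no pair shares a longer one.
Longest shared-prefix length: 5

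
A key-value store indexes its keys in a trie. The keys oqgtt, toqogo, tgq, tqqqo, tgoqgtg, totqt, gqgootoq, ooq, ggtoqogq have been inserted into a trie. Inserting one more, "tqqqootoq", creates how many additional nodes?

"tqqqo" is already a path in the trie; the remaining "otoq" must be added.
So 9 − 5 = 4 new nodes.

4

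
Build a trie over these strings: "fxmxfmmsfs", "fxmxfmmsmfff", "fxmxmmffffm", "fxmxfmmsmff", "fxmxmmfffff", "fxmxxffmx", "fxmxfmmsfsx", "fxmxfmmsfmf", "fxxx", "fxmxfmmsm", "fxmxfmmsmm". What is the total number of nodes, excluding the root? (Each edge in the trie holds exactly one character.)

For each word, the new-node count is its length minus the longest prefix already in the trie:
  "fxmxfmmsfs" → 10 new (f, x, m, x, f, m, m, s, f, s)
  "fxmxfmmsmfff" → prefix "fxmxfmms" already present; 4 new (m, f, f, f)
  "fxmxmmffffm" → prefix "fxmx" already present; 7 new (m, m, f, f, f, f, m)
  "fxmxfmmsmff" → prefix "fxmxfmmsmff" already present; 0 new (none)
  "fxmxmmfffff" → prefix "fxmxmmffff" already present; 1 new (f)
  "fxmxxffmx" → prefix "fxmx" already present; 5 new (x, f, f, m, x)
  "fxmxfmmsfsx" → prefix "fxmxfmmsfs" already present; 1 new (x)
  "fxmxfmmsfmf" → prefix "fxmxfmmsf" already present; 2 new (m, f)
  "fxxx" → prefix "fx" already present; 2 new (x, x)
  "fxmxfmmsm" → prefix "fxmxfmmsm" already present; 0 new (none)
  "fxmxfmmsmm" → prefix "fxmxfmmsm" already present; 1 new (m)
Total nodes = 10 + 4 + 7 + 0 + 1 + 5 + 1 + 2 + 2 + 0 + 1 = 33

33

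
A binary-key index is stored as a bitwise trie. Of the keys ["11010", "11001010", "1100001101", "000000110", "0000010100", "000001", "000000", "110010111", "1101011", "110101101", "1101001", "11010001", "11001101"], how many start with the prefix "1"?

9

Filter for entries beginning with "1":
Words under "1": 1100001101, 11001010, 110010111, 11001101, 11010, 11010001, 1101001, 1101011, 110101101
Count: 9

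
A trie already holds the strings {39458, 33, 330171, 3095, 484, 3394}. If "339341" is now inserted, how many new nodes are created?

3

The longest prefix of "339341" already in the trie is "339" (length 3).
So 6 − 3 = 3 new nodes.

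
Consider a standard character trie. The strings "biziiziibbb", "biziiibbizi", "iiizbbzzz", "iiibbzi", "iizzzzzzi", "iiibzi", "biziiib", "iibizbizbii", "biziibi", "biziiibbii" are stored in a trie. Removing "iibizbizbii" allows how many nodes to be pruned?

9

After clearing the end-marker at "iibizbizbii", prune upward until reaching a node still needed by another word.
The suffix "bizbizbii" (9 nodes) is used only by "iibizbizbii"; the node for "ii" still has the child "i", so pruning stops there.
Nodes removed: 9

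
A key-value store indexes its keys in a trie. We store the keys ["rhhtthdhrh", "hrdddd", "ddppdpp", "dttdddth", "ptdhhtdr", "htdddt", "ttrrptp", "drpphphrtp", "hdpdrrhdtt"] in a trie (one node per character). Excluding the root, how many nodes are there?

For each word, the new-node count is its length minus the longest prefix already in the trie:
  "rhhtthdhrh" → 10 new (r, h, h, t, t, h, d, h, r, h)
  "hrdddd" → 6 new (h, r, d, d, d, d)
  "ddppdpp" → 7 new (d, d, p, p, d, p, p)
  "dttdddth" → prefix "d" already present; 7 new (t, t, d, d, d, t, h)
  "ptdhhtdr" → 8 new (p, t, d, h, h, t, d, r)
  "htdddt" → prefix "h" already present; 5 new (t, d, d, d, t)
  "ttrrptp" → 7 new (t, t, r, r, p, t, p)
  "drpphphrtp" → prefix "d" already present; 9 new (r, p, p, h, p, h, r, t, p)
  "hdpdrrhdtt" → prefix "h" already present; 9 new (d, p, d, r, r, h, d, t, t)
Total nodes = 10 + 6 + 7 + 7 + 8 + 5 + 7 + 9 + 9 = 68

68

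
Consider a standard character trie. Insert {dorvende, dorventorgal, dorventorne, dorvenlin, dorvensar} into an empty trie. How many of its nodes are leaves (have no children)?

A leaf is a node with no children — equivalently, the end of a word that is not a proper prefix of any other stored word.
Those words: "dorvende", "dorvenlin", "dorvensar", "dorventorgal", "dorventorne"
Leaf count: 5

5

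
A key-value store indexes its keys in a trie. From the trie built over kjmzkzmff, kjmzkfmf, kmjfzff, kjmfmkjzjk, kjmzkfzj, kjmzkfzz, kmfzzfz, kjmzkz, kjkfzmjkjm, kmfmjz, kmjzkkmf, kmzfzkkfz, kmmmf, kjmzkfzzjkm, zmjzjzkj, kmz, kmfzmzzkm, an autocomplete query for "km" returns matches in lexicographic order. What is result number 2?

kmfzmzzkm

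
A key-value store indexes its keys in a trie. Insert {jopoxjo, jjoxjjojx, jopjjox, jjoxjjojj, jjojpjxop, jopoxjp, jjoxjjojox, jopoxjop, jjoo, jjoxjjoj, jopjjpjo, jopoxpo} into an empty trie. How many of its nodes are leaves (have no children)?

A leaf is a node with no children — equivalently, the end of a word that is not a proper prefix of any other stored word.
Those words: "jjojpjxop", "jjoo", "jjoxjjojj", "jjoxjjojox", "jjoxjjojx", "jopjjox", "jopjjpjo", "jopoxjop", "jopoxjp", "jopoxpo"
Leaf count: 10

10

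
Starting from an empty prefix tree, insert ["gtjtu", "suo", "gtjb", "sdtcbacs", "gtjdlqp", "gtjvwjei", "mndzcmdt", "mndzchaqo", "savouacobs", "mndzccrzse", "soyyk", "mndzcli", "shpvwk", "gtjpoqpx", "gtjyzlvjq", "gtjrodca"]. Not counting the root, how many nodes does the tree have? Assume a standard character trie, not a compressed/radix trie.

For each word, the new-node count is its length minus the longest prefix already in the trie:
  "gtjtu" → 5 new (g, t, j, t, u)
  "suo" → 3 new (s, u, o)
  "gtjb" → prefix "gtj" already present; 1 new (b)
  "sdtcbacs" → prefix "s" already present; 7 new (d, t, c, b, a, c, s)
  "gtjdlqp" → prefix "gtj" already present; 4 new (d, l, q, p)
  "gtjvwjei" → prefix "gtj" already present; 5 new (v, w, j, e, i)
  "mndzcmdt" → 8 new (m, n, d, z, c, m, d, t)
  "mndzchaqo" → prefix "mndzc" already present; 4 new (h, a, q, o)
  "savouacobs" → prefix "s" already present; 9 new (a, v, o, u, a, c, o, b, s)
  "mndzccrzse" → prefix "mndzc" already present; 5 new (c, r, z, s, e)
  "soyyk" → prefix "s" already present; 4 new (o, y, y, k)
  "mndzcli" → prefix "mndzc" already present; 2 new (l, i)
  "shpvwk" → prefix "s" already present; 5 new (h, p, v, w, k)
  "gtjpoqpx" → prefix "gtj" already present; 5 new (p, o, q, p, x)
  "gtjyzlvjq" → prefix "gtj" already present; 6 new (y, z, l, v, j, q)
  "gtjrodca" → prefix "gtj" already present; 5 new (r, o, d, c, a)
Total nodes = 5 + 3 + 1 + 7 + 4 + 5 + 8 + 4 + 9 + 5 + 4 + 2 + 5 + 5 + 6 + 5 = 78

78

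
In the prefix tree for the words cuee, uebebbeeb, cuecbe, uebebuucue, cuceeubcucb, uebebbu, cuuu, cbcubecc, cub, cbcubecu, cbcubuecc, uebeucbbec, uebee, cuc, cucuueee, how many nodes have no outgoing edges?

Leaves are exactly the stored words that no other stored word extends.
Those words: "cbcubecc", "cbcubecu", "cbcubuecc", "cub", "cuceeubcucb", "cucuueee", "cuecbe", "cuee", "cuuu", "uebebbeeb", "uebebbu", "uebebuucue", "uebee", "uebeucbbec"
Leaf count: 14

14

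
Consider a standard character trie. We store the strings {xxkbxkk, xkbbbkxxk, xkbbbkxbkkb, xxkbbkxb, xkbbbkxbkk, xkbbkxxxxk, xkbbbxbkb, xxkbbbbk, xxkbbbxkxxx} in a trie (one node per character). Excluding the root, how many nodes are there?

Insert word by word; a character creates a node only if that edge doesn't already exist:
  "xxkbxkk" → 7 new (x, x, k, b, x, k, k)
  "xkbbbkxxk" → prefix "x" already present; 8 new (k, b, b, b, k, x, x, k)
  "xkbbbkxbkkb" → prefix "xkbbbkx" already present; 4 new (b, k, k, b)
  "xxkbbkxb" → prefix "xxkb" already present; 4 new (b, k, x, b)
  "xkbbbkxbkk" → prefix "xkbbbkxbkk" already present; 0 new (none)
  "xkbbkxxxxk" → prefix "xkbb" already present; 6 new (k, x, x, x, x, k)
  "xkbbbxbkb" → prefix "xkbbb" already present; 4 new (x, b, k, b)
  "xxkbbbbk" → prefix "xxkbb" already present; 3 new (b, b, k)
  "xxkbbbxkxxx" → prefix "xxkbbb" already present; 5 new (x, k, x, x, x)
Total nodes = 7 + 8 + 4 + 4 + 0 + 6 + 4 + 3 + 5 = 41

41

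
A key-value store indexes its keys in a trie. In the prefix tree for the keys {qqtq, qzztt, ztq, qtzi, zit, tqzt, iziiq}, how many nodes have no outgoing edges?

7

Leaves are exactly the stored words that no other stored word extends.
Those words: "iziiq", "qqtq", "qtzi", "qzztt", "tqzt", "zit", "ztq"
Leaf count: 7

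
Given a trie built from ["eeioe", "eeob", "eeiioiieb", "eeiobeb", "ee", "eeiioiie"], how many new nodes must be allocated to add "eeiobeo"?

1

The longest prefix of "eeiobeo" already in the trie is "eeiobe" (length 6).
So 7 − 6 = 1 new nodes.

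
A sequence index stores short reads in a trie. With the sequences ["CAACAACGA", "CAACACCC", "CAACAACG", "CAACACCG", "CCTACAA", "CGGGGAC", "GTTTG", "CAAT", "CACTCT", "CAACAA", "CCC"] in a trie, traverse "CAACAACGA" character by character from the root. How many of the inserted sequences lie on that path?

3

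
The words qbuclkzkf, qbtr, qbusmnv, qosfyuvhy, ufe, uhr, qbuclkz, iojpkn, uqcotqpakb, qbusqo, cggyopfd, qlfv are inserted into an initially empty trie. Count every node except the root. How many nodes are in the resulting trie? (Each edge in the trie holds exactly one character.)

56

Count nodes per top-level branch (shared prefixes stored once):
  'c'-branch (cggyopfd): 8 nodes
  'i'-branch (iojpkn): 6 nodes
  'q'-branch (qbtr, qbuclkz, qbuclkzkf, qbusmnv, qbusqo, qlfv, qosfyuvhy): 28 nodes
  'u'-branch (ufe, uhr, uqcotqpakb): 14 nodes
Sum: 56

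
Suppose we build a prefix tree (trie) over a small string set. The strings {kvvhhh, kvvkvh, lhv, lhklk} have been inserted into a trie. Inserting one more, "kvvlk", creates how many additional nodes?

The longest prefix of "kvvlk" already in the trie is "kvv" (length 3).
So 5 − 3 = 2 new nodes.

2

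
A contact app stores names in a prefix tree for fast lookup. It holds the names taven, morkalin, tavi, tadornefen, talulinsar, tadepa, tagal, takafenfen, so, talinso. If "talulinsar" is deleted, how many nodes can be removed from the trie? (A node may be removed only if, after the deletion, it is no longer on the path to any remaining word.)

Walk "talulinsar" from the leaf back toward the root, removing each node that no remaining word uses.
The suffix "ulinsar" (7 nodes) is used only by "talulinsar"; the node for "tal" still has the child "i", so pruning stops there.
Nodes removed: 7

7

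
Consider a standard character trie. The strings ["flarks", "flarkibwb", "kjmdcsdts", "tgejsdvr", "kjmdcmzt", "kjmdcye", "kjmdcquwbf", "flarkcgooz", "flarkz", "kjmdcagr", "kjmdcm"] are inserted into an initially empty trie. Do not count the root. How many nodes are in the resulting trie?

46

For each word, the new-node count is its length minus the longest prefix already in the trie:
  "flarks" → 6 new (f, l, a, r, k, s)
  "flarkibwb" → prefix "flark" already present; 4 new (i, b, w, b)
  "kjmdcsdts" → 9 new (k, j, m, d, c, s, d, t, s)
  "tgejsdvr" → 8 new (t, g, e, j, s, d, v, r)
  "kjmdcmzt" → prefix "kjmdc" already present; 3 new (m, z, t)
  "kjmdcye" → prefix "kjmdc" already present; 2 new (y, e)
  "kjmdcquwbf" → prefix "kjmdc" already present; 5 new (q, u, w, b, f)
  "flarkcgooz" → prefix "flark" already present; 5 new (c, g, o, o, z)
  "flarkz" → prefix "flark" already present; 1 new (z)
  "kjmdcagr" → prefix "kjmdc" already present; 3 new (a, g, r)
  "kjmdcm" → prefix "kjmdcm" already present; 0 new (none)
Total nodes = 6 + 4 + 9 + 8 + 3 + 2 + 5 + 5 + 1 + 3 + 0 = 46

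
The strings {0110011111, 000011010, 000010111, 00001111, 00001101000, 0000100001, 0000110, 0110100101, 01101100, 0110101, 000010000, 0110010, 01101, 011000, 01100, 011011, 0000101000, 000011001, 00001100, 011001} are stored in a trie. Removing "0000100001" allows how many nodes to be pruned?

A node on "0000100001"'s path can go only if nothing else ends at it or branches off below it.
The suffix "1" (1 node) is used only by "0000100001"; "000010000" is itself a stored word, so pruning stops there.
Nodes removed: 1

1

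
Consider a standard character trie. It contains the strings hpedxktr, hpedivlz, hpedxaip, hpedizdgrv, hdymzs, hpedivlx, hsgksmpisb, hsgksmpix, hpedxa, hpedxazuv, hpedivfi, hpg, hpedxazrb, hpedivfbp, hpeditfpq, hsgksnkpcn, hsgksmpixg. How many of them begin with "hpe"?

11

Filter for entries beginning with "hpe":
Words under "hpe": hpeditfpq, hpedivfbp, hpedivfi, hpedivlx, hpedivlz, hpedizdgrv, hpedxa, hpedxaip, hpedxazrb, hpedxazuv, hpedxktr
Count: 11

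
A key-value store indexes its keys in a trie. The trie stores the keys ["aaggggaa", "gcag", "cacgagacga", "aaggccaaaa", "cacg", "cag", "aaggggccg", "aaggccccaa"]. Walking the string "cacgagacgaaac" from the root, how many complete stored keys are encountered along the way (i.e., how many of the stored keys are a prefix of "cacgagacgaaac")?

Traverse "cacgagacgaaac" character by character; count nodes along the way that are marked as word ends.
Prefixes of the query that are stored words: "cacg", "cacgagacga"
Count: 2

2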